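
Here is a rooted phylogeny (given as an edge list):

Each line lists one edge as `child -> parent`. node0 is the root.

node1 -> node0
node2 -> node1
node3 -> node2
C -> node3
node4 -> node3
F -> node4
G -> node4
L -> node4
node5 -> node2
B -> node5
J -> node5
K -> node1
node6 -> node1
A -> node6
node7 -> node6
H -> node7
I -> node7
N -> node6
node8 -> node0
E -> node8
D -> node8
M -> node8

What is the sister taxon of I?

H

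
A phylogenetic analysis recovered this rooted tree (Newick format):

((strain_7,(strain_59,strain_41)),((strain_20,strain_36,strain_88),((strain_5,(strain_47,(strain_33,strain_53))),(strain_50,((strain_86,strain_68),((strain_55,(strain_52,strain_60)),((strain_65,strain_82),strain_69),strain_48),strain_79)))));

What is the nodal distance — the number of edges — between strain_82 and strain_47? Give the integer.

9

The MRCA of strain_82 and strain_47 is the node subtending ((strain_5,(strain_47,(strain_33,strain_53))),(strain_50,((strain_86,strain_68),((strain_55,(strain_52,strain_60)),((strain_65,strain_82),strain_69),strain_48),strain_79))).
From strain_82 up to that node: 6 branches. From strain_47 up to the same node: 3 branches. Total: 6 + 3 = 9.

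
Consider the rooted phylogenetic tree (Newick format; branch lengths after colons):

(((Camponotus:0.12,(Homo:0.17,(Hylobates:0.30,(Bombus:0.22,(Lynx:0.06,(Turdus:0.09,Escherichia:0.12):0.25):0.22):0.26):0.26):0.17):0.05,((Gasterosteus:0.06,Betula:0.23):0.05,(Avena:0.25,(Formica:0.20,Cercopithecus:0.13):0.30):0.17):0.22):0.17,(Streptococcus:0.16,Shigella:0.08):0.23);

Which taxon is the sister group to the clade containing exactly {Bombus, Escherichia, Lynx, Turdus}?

Hylobates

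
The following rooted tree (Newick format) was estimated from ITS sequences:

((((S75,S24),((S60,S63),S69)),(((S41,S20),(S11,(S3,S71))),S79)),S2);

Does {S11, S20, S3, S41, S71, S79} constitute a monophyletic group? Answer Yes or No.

Yes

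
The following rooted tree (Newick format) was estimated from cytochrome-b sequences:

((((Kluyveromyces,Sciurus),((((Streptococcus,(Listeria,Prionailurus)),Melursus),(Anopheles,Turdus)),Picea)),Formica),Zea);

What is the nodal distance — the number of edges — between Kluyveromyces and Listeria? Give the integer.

The MRCA of Kluyveromyces and Listeria is the node subtending ((Kluyveromyces,Sciurus),((((Streptococcus,(Listeria,Prionailurus)),Melursus),(Anopheles,Turdus)),Picea)).
From Kluyveromyces up to that node: 2 branches. From Listeria up to the same node: 6 branches. Total: 2 + 6 = 8.

8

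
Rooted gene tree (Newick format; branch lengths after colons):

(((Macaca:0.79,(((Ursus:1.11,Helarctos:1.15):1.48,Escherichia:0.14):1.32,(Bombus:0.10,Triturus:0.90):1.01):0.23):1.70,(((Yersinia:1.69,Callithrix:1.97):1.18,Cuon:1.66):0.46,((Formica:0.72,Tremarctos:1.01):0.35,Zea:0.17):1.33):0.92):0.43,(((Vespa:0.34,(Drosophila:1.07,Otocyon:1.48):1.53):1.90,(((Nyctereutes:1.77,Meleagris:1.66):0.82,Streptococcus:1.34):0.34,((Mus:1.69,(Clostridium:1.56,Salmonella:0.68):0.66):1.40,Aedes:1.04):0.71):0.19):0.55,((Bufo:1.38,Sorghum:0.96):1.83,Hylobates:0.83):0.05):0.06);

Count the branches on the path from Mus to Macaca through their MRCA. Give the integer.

The MRCA of Mus and Macaca is the root of the tree.
From Mus up to that node: 6 branches. From Macaca up to the same node: 3 branches. Total: 6 + 3 = 9.

9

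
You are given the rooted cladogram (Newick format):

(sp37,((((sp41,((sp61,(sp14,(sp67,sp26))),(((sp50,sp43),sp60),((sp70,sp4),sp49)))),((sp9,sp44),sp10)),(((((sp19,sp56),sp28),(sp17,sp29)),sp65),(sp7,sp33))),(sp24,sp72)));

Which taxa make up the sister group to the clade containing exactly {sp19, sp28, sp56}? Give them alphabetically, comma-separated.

sp17, sp29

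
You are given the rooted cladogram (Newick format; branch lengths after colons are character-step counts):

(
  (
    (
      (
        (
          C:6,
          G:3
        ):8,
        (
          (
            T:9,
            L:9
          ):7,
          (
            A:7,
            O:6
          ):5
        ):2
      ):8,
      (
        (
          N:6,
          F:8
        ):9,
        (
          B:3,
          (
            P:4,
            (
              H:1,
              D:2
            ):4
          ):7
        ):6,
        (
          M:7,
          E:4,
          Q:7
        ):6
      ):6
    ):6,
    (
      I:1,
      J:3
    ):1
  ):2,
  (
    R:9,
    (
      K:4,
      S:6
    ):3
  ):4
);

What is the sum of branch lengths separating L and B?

41

The path runs L → … → MRCA → … → B; the MRCA is the node subtending (((C,G),((T,L),(A,O))),((N,F),(B,(P,(H,D))),(M,E,Q))).
Branch lengths along that path: 9 + 7 + 2 + 8 + 6 + 6 + 3 = 41.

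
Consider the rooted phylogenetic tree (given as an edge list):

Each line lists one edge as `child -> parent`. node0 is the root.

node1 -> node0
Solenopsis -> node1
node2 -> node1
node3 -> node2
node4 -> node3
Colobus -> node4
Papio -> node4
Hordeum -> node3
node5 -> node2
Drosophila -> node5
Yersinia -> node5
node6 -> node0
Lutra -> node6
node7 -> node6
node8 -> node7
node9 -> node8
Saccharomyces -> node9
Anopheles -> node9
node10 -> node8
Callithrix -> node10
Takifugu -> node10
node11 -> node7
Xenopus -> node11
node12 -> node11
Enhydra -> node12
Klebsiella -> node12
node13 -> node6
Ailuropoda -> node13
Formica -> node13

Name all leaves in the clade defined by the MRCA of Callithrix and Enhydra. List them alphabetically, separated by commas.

Anopheles, Callithrix, Enhydra, Klebsiella, Saccharomyces, Takifugu, Xenopus

Tracing Callithrix: it sits inside (Callithrix,Takifugu).
Tracing Enhydra: it sits inside (Enhydra,Klebsiella).
The smallest clade enclosing both is (((Saccharomyces,Anopheles),(Callithrix,Takifugu)),(Xenopus,(Enhydra,Klebsiella))); the answer is its 7 terminal taxa in alphabetical order.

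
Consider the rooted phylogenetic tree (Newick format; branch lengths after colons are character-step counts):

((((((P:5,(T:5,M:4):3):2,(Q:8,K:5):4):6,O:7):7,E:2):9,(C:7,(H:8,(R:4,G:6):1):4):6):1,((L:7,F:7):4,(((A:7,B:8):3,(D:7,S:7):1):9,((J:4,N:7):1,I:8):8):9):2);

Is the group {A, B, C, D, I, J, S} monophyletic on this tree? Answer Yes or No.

No

The MRCA of the listed taxa is the root, so the smallest clade containing them is the whole tree.
That clade also contains E, F, G, H, K, L, M, N, O, P, Q, R, T, which are not in the proposed group, so the group is not monophyletic.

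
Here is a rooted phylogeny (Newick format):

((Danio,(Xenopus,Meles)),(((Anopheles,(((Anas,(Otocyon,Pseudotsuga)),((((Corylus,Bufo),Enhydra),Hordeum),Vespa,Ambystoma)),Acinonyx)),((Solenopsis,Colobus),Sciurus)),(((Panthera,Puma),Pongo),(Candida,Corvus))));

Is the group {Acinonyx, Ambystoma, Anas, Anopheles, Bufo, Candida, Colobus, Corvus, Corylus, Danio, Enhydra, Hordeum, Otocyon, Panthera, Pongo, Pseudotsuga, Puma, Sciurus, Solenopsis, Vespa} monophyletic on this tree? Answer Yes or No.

The MRCA of the listed taxa is the root, so the smallest clade containing them is the whole tree.
That clade also contains Meles, Xenopus, which are not in the proposed group, so the group is not monophyletic.

No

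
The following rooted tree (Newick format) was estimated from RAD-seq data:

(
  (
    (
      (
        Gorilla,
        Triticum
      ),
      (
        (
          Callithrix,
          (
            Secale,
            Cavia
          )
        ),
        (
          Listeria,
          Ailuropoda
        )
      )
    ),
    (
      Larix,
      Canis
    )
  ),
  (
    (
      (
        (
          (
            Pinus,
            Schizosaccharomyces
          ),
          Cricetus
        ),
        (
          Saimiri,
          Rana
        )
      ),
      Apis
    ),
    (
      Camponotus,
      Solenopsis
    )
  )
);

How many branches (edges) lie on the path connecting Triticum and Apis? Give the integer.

7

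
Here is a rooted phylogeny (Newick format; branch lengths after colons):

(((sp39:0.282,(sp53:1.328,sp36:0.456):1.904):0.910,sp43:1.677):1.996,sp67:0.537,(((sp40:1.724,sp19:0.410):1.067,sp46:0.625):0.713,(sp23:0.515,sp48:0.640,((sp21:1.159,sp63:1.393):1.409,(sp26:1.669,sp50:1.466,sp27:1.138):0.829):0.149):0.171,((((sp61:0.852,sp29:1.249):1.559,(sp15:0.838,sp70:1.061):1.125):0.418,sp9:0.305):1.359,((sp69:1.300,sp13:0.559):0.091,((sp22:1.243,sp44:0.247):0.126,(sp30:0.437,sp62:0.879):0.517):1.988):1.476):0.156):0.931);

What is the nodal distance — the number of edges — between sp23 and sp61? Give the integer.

The MRCA of sp23 and sp61 is the node subtending (((sp40,sp19),sp46),(sp23,sp48,((sp21,sp63),(sp26,sp50,sp27))),((((sp61,sp29),(sp15,sp70)),sp9),((sp69,sp13),((sp22,sp44),(sp30,sp62))))).
From sp23 up to that node: 2 branches. From sp61 up to the same node: 5 branches. Total: 2 + 5 = 7.

7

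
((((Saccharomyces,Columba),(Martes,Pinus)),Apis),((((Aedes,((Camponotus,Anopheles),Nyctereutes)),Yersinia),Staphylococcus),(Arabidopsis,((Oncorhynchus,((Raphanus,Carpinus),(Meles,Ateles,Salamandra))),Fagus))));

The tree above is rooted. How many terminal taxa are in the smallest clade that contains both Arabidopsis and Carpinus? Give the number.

The MRCA of Arabidopsis and Carpinus is the node subtending (Arabidopsis,((Oncorhynchus,((Raphanus,Carpinus),(Meles,Ateles,Salamandra))),Fagus)).
That clade contains 8 terminal taxa: Arabidopsis, Ateles, Carpinus, Fagus, Meles, Oncorhynchus, Raphanus, Salamandra.

8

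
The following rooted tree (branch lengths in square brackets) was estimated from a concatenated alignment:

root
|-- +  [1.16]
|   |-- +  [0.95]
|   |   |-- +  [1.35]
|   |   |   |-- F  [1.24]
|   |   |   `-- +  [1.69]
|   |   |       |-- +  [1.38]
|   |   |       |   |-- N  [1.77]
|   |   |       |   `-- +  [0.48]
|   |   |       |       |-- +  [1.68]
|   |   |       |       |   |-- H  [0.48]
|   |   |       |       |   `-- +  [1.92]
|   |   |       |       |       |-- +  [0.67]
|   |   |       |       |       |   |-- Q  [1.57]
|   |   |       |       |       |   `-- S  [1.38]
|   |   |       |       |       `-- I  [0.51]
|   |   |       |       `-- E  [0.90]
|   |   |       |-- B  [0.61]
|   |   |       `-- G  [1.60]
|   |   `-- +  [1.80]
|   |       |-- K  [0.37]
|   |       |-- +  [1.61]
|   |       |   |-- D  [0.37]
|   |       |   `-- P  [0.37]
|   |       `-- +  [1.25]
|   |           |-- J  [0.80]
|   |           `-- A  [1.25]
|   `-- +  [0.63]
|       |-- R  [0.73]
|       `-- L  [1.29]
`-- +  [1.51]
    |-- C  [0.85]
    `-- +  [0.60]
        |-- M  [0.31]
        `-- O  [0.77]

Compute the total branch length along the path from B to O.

8.64

The path runs B → … → MRCA → … → O; the MRCA is the root of the tree.
Branch lengths along that path: 0.61 + 1.69 + 1.35 + 0.95 + 1.16 + 1.51 + 0.60 + 0.77 = 8.64.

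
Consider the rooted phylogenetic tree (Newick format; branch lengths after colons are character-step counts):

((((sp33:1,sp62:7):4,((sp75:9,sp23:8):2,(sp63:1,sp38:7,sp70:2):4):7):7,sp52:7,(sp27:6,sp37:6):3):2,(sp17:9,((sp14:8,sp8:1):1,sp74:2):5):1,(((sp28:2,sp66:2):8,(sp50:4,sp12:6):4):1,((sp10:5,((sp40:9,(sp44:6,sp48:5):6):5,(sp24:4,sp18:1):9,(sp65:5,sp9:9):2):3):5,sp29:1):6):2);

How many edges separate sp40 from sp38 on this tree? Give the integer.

11

The MRCA of sp40 and sp38 is the root of the tree.
From sp40 up to that node: 6 branches. From sp38 up to the same node: 5 branches. Total: 6 + 5 = 11.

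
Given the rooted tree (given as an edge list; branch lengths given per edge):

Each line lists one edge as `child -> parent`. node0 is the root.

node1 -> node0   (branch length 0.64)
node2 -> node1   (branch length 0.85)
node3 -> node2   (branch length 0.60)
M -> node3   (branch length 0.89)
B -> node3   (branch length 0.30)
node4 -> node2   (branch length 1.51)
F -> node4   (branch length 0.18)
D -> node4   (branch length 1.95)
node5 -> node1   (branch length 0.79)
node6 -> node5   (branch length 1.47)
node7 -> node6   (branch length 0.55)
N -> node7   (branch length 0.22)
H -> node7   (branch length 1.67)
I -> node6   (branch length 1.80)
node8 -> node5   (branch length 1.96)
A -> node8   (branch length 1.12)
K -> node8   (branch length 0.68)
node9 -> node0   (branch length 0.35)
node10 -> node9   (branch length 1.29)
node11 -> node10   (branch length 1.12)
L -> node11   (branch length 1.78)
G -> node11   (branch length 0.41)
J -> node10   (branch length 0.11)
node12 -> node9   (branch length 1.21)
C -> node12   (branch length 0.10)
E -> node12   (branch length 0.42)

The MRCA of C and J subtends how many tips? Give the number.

5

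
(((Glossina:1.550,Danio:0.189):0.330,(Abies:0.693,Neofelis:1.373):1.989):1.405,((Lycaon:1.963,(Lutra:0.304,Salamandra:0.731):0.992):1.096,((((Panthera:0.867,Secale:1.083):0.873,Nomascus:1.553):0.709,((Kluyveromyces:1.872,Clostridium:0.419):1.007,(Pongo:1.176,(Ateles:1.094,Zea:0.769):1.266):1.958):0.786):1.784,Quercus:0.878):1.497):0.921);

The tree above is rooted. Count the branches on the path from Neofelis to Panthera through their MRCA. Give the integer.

The MRCA of Neofelis and Panthera is the root of the tree.
From Neofelis up to that node: 3 branches. From Panthera up to the same node: 6 branches. Total: 3 + 6 = 9.

9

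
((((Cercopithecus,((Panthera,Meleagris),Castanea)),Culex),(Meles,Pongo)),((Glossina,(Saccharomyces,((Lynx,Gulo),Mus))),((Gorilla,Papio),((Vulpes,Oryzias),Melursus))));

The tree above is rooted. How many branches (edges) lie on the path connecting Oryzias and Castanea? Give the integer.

10

The MRCA of Oryzias and Castanea is the root of the tree.
From Oryzias up to that node: 5 branches. From Castanea up to the same node: 5 branches. Total: 5 + 5 = 10.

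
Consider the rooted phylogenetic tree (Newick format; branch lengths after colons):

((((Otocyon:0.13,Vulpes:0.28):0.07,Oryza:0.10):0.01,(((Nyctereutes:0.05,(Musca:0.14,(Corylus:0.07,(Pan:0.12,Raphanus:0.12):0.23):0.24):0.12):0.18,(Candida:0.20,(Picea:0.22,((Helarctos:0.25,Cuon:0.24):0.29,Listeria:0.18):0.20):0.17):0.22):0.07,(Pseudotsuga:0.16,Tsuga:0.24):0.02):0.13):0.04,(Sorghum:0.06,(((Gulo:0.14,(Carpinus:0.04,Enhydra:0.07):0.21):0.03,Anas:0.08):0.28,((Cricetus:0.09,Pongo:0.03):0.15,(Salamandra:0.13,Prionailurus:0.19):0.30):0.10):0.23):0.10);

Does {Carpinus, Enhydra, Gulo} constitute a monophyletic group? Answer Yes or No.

Yes

The most recent common ancestor of these taxa subtends (Gulo,(Carpinus,Enhydra)).
That clade has exactly 3 tips — every listed taxon and nothing else — so the group is monophyletic.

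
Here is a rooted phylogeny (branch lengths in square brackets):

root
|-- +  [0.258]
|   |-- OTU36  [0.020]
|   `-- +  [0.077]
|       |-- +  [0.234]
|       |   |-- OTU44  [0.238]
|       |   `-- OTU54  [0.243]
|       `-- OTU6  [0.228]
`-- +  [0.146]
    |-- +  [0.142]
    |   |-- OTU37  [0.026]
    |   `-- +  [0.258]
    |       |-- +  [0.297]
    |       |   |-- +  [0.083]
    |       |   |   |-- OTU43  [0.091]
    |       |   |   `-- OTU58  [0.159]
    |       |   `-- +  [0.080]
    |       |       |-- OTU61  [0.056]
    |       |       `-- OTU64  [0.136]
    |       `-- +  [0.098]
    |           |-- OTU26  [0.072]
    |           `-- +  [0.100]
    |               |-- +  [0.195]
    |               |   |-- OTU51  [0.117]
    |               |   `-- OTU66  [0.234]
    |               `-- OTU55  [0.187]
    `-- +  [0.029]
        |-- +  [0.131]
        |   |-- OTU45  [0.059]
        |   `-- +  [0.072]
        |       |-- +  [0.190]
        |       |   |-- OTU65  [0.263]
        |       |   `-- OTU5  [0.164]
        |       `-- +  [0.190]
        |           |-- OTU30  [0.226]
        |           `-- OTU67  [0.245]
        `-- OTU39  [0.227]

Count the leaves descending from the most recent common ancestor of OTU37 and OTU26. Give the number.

9

The MRCA of OTU37 and OTU26 is the node subtending (OTU37,(((OTU43,OTU58),(OTU61,OTU64)),(OTU26,((OTU51,OTU66),OTU55)))).
That clade contains 9 terminal taxa: OTU26, OTU37, OTU43, OTU51, OTU55, OTU58, OTU61, OTU64, OTU66.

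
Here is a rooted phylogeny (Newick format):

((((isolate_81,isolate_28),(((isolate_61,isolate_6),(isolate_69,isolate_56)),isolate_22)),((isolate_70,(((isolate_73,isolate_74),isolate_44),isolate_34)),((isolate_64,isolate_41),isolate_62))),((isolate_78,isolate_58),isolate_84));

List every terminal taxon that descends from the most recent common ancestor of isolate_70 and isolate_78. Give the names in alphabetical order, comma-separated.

isolate_22, isolate_28, isolate_34, isolate_41, isolate_44, isolate_56, isolate_58, isolate_6, isolate_61, isolate_62, isolate_64, isolate_69, isolate_70, isolate_73, isolate_74, isolate_78, isolate_81, isolate_84

Tracing isolate_70: it sits inside (isolate_70,(((isolate_73,isolate_74),isolate_44),isolate_34)).
Tracing isolate_78: it sits inside (isolate_78,isolate_58).
The smallest clade enclosing both is the whole tree (their MRCA is the root), so the answer is all 18 tips in alphabetical order.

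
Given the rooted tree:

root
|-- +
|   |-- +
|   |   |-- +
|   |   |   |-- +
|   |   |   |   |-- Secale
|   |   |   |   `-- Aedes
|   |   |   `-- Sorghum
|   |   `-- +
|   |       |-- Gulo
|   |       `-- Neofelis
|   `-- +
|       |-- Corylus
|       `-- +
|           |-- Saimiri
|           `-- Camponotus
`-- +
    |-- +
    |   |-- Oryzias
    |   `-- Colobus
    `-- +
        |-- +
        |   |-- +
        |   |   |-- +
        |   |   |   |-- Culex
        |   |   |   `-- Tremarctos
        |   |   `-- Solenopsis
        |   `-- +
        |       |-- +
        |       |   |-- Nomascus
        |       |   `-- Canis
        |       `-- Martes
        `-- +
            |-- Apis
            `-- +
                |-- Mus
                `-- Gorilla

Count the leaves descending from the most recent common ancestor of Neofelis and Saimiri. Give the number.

8

The MRCA of Neofelis and Saimiri is the node subtending ((((Secale,Aedes),Sorghum),(Gulo,Neofelis)),(Corylus,(Saimiri,Camponotus))).
That clade contains 8 terminal taxa: Aedes, Camponotus, Corylus, Gulo, Neofelis, Saimiri, Secale, Sorghum.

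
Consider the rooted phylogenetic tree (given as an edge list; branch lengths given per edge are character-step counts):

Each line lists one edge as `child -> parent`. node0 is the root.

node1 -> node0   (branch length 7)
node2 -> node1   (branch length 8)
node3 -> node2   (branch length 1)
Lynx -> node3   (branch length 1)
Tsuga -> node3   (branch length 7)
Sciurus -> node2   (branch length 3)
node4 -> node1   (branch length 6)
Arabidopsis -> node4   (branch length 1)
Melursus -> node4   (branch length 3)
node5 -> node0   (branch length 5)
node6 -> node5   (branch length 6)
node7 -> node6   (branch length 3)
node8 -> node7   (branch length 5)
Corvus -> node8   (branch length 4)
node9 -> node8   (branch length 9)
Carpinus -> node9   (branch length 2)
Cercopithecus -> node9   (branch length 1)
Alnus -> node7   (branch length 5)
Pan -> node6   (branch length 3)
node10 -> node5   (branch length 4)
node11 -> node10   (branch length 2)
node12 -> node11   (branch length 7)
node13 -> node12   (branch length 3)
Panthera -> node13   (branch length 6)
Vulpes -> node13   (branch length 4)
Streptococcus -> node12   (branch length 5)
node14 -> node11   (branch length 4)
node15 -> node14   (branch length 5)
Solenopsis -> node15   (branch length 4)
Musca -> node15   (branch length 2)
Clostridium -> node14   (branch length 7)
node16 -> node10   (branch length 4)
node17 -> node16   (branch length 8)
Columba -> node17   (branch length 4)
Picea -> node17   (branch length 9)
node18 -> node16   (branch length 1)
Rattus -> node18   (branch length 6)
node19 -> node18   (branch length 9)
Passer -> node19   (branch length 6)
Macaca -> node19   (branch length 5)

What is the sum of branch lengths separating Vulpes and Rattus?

The path runs Vulpes → … → MRCA → … → Rattus; the MRCA is the node subtending ((((Panthera,Vulpes),Streptococcus),((Solenopsis,Musca),Clostridium)),((Columba,Picea),(Rattus,(Passer,Macaca)))).
Branch lengths along that path: 4 + 3 + 7 + 2 + 4 + 1 + 6 = 27.

27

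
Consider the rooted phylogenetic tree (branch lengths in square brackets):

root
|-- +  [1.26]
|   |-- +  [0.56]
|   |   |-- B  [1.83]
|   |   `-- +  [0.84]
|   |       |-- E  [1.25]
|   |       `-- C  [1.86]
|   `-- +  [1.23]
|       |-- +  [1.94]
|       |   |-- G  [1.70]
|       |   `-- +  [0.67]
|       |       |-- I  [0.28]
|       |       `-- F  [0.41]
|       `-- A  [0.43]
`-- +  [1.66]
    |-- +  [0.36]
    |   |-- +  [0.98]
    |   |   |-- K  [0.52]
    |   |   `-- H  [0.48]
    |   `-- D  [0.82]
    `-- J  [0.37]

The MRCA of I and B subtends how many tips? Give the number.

7

The MRCA of I and B is the node subtending ((B,(E,C)),((G,(I,F)),A)).
That clade contains 7 terminal taxa: A, B, C, E, F, G, I.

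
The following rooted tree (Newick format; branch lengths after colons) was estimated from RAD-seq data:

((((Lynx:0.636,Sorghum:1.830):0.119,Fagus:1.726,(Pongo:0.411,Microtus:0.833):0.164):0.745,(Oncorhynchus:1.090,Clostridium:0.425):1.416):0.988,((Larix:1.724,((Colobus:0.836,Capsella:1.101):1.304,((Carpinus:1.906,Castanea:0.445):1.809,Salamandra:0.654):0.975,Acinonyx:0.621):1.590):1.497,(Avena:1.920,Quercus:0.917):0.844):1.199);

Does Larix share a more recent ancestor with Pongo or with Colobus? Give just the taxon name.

Colobus

The MRCA of Larix and Colobus subtends (Larix,((Colobus,Capsella),((Carpinus,Castanea),Salamandra),Acinonyx)) (7 taxa).
The MRCA of Larix and Pongo is the root, subtending the entire tree (16 taxa).
The first is nested inside the second, so Larix shares a more recent common ancestor with Colobus.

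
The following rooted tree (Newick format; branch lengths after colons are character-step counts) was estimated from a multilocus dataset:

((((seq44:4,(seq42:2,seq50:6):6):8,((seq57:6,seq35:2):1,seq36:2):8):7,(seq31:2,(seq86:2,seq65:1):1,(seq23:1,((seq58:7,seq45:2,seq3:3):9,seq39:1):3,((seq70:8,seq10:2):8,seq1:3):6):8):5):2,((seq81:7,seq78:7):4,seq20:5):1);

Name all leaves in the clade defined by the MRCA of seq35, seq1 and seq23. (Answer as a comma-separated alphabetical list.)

seq1, seq10, seq23, seq3, seq31, seq35, seq36, seq39, seq42, seq44, seq45, seq50, seq57, seq58, seq65, seq70, seq86

Tracing seq35: it sits inside (seq57,seq35).
Tracing seq1: it sits inside ((seq70,seq10),seq1).
Tracing seq23: it sits inside (seq23,((seq58,seq45,seq3),seq39),((seq70,seq10),seq1)).
The smallest clade enclosing all 3 is (((seq44,(seq42,seq50)),((seq57,seq35),seq36)),(seq31,(seq86,seq65),(seq23,((seq58,seq45,seq3),seq39),((seq70,seq10),seq1)))); the answer is its 17 terminal taxa in alphabetical order.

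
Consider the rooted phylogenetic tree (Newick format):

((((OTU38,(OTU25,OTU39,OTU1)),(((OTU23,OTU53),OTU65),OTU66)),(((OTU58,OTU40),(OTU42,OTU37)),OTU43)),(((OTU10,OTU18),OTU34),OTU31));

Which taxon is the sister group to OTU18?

OTU18 attaches to the tree at the node subtending (OTU10,OTU18).
The other lineage descending from that same node — the sister group — is the single tip OTU10.

OTU10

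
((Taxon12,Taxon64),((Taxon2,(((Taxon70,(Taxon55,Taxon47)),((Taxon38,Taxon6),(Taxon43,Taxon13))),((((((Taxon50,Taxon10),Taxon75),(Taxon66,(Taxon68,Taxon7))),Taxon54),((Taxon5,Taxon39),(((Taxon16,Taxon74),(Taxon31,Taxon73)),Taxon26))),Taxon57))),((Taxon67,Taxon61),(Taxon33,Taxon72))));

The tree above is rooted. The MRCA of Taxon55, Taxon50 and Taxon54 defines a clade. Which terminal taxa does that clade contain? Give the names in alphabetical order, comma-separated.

Tracing Taxon55: it sits inside (Taxon55,Taxon47).
Tracing Taxon50: it sits inside (Taxon50,Taxon10).
Tracing Taxon54: it sits inside ((((Taxon50,Taxon10),Taxon75),(Taxon66,(Taxon68,Taxon7))),Taxon54).
The smallest clade enclosing all 3 is (((Taxon70,(Taxon55,Taxon47)),((Taxon38,Taxon6),(Taxon43,Taxon13))),((((((Taxon50,Taxon10),Taxon75),(Taxon66,(Taxon68,Taxon7))),Taxon54),((Taxon5,Taxon39),(((Taxon16,Taxon74),(Taxon31,Taxon73)),Taxon26))),Taxon57)); the answer is its 22 terminal taxa in alphabetical order.

Taxon10, Taxon13, Taxon16, Taxon26, Taxon31, Taxon38, Taxon39, Taxon43, Taxon47, Taxon5, Taxon50, Taxon54, Taxon55, Taxon57, Taxon6, Taxon66, Taxon68, Taxon7, Taxon70, Taxon73, Taxon74, Taxon75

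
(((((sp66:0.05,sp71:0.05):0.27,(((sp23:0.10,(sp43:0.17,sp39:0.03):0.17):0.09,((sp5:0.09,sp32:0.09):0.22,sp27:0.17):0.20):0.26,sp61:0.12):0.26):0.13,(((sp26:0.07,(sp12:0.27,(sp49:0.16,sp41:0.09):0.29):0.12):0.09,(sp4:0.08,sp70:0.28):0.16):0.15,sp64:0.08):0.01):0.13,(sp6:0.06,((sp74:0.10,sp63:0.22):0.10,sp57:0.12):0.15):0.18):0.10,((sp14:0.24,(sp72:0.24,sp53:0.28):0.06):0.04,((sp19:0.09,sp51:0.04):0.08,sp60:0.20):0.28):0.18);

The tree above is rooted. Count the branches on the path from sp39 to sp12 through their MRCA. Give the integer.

11

The MRCA of sp39 and sp12 is the node subtending (((sp66,sp71),(((sp23,(sp43,sp39)),((sp5,sp32),sp27)),sp61)),(((sp26,(sp12,(sp49,sp41))),(sp4,sp70)),sp64)).
From sp39 up to that node: 6 branches. From sp12 up to the same node: 5 branches. Total: 6 + 5 = 11.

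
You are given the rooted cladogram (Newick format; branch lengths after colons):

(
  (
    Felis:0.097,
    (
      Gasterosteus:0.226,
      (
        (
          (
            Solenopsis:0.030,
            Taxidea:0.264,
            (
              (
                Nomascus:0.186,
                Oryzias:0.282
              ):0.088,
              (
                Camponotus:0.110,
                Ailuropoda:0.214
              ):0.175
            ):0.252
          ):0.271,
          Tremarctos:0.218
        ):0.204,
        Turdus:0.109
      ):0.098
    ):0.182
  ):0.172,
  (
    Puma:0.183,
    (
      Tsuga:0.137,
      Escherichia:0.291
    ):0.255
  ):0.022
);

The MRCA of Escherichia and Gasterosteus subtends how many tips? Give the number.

13

The MRCA of Escherichia and Gasterosteus is the root, so the clade is the entire tree.
That clade contains 13 terminal taxa: Ailuropoda, Camponotus, Escherichia, Felis, Gasterosteus, Nomascus, Oryzias, Puma, Solenopsis, Taxidea, Tremarctos, Tsuga, Turdus.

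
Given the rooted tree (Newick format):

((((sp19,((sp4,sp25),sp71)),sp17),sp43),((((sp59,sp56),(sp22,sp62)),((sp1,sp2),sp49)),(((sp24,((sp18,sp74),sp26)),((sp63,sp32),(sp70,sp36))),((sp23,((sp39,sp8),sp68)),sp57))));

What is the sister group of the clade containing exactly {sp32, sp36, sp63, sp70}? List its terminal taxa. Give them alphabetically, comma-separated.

sp18, sp24, sp26, sp74

The clade containing exactly {sp32, sp36, sp63, sp70} attaches to the tree at the node subtending ((sp24,((sp18,sp74),sp26)),((sp63,sp32),(sp70,sp36))).
The other lineage descending from that same node — the sister group — is (sp24,((sp18,sp74),sp26)); its 4 tips in alphabetical order are the answer.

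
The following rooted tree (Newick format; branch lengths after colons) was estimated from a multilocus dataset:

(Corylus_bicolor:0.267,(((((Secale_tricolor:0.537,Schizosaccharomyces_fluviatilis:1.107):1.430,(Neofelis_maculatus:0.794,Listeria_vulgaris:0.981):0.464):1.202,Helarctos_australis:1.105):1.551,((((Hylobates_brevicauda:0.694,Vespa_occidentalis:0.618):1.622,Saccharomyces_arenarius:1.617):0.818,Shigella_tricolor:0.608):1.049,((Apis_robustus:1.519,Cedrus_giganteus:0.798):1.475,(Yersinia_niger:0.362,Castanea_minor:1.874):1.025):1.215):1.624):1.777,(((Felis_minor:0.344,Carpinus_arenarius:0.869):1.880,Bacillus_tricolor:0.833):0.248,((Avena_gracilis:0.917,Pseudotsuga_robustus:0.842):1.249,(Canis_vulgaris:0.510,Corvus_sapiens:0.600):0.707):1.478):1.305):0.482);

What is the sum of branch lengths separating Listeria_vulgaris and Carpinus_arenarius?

10.277

The path runs Listeria_vulgaris → … → MRCA → … → Carpinus_arenarius; the MRCA is the node subtending (((((Secale_tricolor,Schizosaccharomyces_fluviatilis),(Neofelis_maculatus,Listeria_vulgaris)),Helarctos_australis),((((Hylobates_brevicauda,Vespa_occidentalis),Saccharomyces_arenarius),Shigella_tricolor),((Apis_robustus,Cedrus_giganteus),(Yersinia_niger,Castanea_minor)))),(((Felis_minor,Carpinus_arenarius),Bacillus_tricolor),((Avena_gracilis,Pseudotsuga_robustus),(Canis_vulgaris,Corvus_sapiens)))).
Branch lengths along that path: 0.981 + 0.464 + 1.202 + 1.551 + 1.777 + 1.305 + 0.248 + 1.880 + 0.869 = 10.277.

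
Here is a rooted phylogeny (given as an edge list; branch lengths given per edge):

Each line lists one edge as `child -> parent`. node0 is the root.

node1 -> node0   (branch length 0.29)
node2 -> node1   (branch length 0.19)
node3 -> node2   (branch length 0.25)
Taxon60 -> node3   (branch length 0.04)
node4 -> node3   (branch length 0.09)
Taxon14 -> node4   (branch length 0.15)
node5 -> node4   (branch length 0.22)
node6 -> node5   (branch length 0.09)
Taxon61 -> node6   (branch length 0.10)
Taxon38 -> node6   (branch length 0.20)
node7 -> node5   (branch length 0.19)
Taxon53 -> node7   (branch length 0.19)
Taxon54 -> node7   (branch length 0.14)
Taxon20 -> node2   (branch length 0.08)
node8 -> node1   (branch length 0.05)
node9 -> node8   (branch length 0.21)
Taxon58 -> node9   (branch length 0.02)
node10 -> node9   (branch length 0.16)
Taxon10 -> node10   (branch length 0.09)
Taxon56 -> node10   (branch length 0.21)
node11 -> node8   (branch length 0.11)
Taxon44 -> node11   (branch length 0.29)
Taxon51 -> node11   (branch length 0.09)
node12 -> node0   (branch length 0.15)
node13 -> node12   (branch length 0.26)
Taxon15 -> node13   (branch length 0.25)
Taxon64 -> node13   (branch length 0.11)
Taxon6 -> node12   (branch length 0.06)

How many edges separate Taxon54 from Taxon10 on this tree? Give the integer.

10

The MRCA of Taxon54 and Taxon10 is the node subtending (((Taxon60,(Taxon14,((Taxon61,Taxon38),(Taxon53,Taxon54)))),Taxon20),((Taxon58,(Taxon10,Taxon56)),(Taxon44,Taxon51))).
From Taxon54 up to that node: 6 branches. From Taxon10 up to the same node: 4 branches. Total: 6 + 4 = 10.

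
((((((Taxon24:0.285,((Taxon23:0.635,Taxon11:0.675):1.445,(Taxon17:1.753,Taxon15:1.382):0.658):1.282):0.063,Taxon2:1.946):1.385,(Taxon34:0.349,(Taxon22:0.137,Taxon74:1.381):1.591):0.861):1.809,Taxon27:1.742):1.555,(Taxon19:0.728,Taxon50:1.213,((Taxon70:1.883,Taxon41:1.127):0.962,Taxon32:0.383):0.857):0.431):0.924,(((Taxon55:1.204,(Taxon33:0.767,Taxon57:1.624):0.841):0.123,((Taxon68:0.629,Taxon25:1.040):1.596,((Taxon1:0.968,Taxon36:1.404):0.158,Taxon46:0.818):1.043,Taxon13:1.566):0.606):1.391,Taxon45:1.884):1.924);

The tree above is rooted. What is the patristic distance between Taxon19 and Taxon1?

The path runs Taxon19 → … → MRCA → … → Taxon1; the MRCA is the root of the tree.
Branch lengths along that path: 0.728 + 0.431 + 0.924 + 1.924 + 1.391 + 0.606 + 1.043 + 0.158 + 0.968 = 8.173.

8.173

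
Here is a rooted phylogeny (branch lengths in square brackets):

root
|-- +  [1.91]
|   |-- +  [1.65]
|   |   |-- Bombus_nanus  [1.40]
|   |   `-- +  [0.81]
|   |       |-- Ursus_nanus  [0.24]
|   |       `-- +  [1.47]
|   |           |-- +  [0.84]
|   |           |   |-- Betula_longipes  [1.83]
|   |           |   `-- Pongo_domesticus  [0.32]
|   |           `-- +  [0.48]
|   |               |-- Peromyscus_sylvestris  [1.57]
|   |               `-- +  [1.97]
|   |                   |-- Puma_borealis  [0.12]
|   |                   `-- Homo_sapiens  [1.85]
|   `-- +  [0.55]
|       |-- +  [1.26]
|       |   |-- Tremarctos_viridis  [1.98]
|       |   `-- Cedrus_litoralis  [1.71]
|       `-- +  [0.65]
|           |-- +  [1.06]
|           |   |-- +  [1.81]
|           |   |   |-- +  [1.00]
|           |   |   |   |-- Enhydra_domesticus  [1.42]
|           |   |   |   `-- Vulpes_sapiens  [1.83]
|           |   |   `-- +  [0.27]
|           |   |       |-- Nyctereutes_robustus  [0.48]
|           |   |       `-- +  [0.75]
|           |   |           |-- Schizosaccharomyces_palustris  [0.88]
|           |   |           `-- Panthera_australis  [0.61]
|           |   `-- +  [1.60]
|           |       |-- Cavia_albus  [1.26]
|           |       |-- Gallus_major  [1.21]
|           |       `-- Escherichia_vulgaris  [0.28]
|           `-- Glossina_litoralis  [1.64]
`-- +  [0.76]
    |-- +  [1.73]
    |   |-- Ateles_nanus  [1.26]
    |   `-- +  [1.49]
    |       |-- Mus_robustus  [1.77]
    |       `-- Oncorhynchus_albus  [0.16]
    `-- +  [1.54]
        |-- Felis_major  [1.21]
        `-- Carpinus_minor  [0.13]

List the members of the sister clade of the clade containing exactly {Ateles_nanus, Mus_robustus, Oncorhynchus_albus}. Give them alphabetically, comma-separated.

Carpinus_minor, Felis_major

The clade containing exactly {Ateles_nanus, Mus_robustus, Oncorhynchus_albus} attaches to the tree at the node subtending ((Ateles_nanus,(Mus_robustus,Oncorhynchus_albus)),(Felis_major,Carpinus_minor)).
The other lineage descending from that same node — the sister group — is (Felis_major,Carpinus_minor); its 2 tips in alphabetical order are the answer.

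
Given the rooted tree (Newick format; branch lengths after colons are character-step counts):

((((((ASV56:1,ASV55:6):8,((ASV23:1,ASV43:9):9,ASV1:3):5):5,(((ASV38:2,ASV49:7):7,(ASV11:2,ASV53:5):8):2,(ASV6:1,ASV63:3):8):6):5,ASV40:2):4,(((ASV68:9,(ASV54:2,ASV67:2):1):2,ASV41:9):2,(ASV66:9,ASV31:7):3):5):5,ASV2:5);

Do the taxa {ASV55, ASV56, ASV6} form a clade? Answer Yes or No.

No

The MRCA of the listed taxa subtends (((ASV56,ASV55),((ASV23,ASV43),ASV1)),(((ASV38,ASV49),(ASV11,ASV53)),(ASV6,ASV63))).
That clade also contains ASV1, ASV11, ASV23, ASV38, ASV43, ASV49, ASV53, ASV63, which are not in the proposed group, so the group is not monophyletic.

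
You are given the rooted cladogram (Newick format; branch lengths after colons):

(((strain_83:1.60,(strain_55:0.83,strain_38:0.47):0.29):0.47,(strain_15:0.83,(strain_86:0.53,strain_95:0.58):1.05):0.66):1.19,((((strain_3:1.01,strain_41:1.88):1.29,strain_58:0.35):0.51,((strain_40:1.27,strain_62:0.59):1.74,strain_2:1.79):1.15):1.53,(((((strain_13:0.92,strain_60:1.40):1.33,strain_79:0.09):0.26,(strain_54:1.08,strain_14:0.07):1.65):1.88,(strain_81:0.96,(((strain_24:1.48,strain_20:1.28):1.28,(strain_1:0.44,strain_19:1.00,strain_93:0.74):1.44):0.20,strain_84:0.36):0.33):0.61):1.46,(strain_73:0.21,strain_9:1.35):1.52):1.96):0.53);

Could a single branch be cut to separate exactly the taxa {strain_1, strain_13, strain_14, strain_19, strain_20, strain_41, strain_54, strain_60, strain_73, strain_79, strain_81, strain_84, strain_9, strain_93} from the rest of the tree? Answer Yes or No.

No

The MRCA of the listed taxa subtends ((((strain_3,strain_41),strain_58),((strain_40,strain_62),strain_2)),(((((strain_13,strain_60),strain_79),(strain_54,strain_14)),(strain_81,(((strain_24,strain_20),(strain_1,strain_19,strain_93)),strain_84))),(strain_73,strain_9))).
That clade also contains strain_2, strain_24, strain_3, strain_40, strain_58, strain_62, which are not in the proposed group, so the group is not monophyletic.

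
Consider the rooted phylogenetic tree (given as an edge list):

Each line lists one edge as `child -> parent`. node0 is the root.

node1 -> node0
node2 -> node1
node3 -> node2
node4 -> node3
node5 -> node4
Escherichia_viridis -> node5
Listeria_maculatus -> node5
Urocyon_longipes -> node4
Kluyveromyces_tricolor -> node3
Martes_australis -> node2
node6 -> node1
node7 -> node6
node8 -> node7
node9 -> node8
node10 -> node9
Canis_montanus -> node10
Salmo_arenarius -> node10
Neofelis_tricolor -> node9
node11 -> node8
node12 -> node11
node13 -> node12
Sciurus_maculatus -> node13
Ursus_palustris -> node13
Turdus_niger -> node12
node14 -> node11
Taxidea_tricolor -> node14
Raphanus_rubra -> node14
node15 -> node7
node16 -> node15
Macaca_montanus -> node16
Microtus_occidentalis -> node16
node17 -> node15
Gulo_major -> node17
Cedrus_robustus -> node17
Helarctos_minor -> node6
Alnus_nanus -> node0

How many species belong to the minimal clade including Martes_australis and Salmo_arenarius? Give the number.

The MRCA of Martes_australis and Salmo_arenarius is the node subtending (((((Escherichia_viridis,Listeria_maculatus),Urocyon_longipes),Kluyveromyces_tricolor),Martes_australis),(((((Canis_montanus,Salmo_arenarius),Neofelis_tricolor),(((Sciurus_maculatus,Ursus_palustris),Turdus_niger),(Taxidea_tricolor,Raphanus_rubra))),((Macaca_montanus,Microtus_occidentalis),(Gulo_major,Cedrus_robustus))),Helarctos_minor)).
That clade contains 18 terminal taxa: Canis_montanus, Cedrus_robustus, Escherichia_viridis, Gulo_major, Helarctos_minor, Kluyveromyces_tricolor, Listeria_maculatus, Macaca_montanus, Martes_australis, Microtus_occidentalis, Neofelis_tricolor, Raphanus_rubra, Salmo_arenarius, Sciurus_maculatus, Taxidea_tricolor, Turdus_niger, Urocyon_longipes, Ursus_palustris.

18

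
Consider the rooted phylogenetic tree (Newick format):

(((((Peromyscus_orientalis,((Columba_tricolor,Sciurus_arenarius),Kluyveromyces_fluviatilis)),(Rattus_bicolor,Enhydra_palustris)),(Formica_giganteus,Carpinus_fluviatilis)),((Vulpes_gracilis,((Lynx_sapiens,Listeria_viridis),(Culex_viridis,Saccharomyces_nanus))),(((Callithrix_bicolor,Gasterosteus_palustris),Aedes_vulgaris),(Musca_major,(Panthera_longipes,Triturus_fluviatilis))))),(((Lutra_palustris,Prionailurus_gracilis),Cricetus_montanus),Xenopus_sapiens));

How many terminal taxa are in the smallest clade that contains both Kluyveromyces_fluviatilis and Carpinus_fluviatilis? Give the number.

The MRCA of Kluyveromyces_fluviatilis and Carpinus_fluviatilis is the node subtending (((Peromyscus_orientalis,((Columba_tricolor,Sciurus_arenarius),Kluyveromyces_fluviatilis)),(Rattus_bicolor,Enhydra_palustris)),(Formica_giganteus,Carpinus_fluviatilis)).
That clade contains 8 terminal taxa: Carpinus_fluviatilis, Columba_tricolor, Enhydra_palustris, Formica_giganteus, Kluyveromyces_fluviatilis, Peromyscus_orientalis, Rattus_bicolor, Sciurus_arenarius.

8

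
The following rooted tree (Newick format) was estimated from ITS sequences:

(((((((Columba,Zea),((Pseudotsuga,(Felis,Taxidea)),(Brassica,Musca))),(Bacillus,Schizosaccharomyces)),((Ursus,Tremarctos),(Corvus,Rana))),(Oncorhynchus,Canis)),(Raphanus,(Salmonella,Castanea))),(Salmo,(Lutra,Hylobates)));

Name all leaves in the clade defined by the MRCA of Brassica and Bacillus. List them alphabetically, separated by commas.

Bacillus, Brassica, Columba, Felis, Musca, Pseudotsuga, Schizosaccharomyces, Taxidea, Zea

Tracing Brassica: it sits inside (Brassica,Musca).
Tracing Bacillus: it sits inside (Bacillus,Schizosaccharomyces).
The smallest clade enclosing both is (((Columba,Zea),((Pseudotsuga,(Felis,Taxidea)),(Brassica,Musca))),(Bacillus,Schizosaccharomyces)); the answer is its 9 terminal taxa in alphabetical order.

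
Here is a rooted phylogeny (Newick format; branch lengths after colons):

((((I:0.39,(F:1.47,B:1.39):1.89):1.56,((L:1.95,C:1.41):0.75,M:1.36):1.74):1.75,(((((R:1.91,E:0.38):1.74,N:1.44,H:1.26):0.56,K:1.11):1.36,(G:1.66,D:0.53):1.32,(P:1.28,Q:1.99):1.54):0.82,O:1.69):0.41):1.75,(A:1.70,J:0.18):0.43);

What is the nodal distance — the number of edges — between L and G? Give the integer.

8

The MRCA of L and G is the node subtending (((I,(F,B)),((L,C),M)),(((((R,E),N,H),K),(G,D),(P,Q)),O)).
From L up to that node: 4 branches. From G up to the same node: 4 branches. Total: 4 + 4 = 8.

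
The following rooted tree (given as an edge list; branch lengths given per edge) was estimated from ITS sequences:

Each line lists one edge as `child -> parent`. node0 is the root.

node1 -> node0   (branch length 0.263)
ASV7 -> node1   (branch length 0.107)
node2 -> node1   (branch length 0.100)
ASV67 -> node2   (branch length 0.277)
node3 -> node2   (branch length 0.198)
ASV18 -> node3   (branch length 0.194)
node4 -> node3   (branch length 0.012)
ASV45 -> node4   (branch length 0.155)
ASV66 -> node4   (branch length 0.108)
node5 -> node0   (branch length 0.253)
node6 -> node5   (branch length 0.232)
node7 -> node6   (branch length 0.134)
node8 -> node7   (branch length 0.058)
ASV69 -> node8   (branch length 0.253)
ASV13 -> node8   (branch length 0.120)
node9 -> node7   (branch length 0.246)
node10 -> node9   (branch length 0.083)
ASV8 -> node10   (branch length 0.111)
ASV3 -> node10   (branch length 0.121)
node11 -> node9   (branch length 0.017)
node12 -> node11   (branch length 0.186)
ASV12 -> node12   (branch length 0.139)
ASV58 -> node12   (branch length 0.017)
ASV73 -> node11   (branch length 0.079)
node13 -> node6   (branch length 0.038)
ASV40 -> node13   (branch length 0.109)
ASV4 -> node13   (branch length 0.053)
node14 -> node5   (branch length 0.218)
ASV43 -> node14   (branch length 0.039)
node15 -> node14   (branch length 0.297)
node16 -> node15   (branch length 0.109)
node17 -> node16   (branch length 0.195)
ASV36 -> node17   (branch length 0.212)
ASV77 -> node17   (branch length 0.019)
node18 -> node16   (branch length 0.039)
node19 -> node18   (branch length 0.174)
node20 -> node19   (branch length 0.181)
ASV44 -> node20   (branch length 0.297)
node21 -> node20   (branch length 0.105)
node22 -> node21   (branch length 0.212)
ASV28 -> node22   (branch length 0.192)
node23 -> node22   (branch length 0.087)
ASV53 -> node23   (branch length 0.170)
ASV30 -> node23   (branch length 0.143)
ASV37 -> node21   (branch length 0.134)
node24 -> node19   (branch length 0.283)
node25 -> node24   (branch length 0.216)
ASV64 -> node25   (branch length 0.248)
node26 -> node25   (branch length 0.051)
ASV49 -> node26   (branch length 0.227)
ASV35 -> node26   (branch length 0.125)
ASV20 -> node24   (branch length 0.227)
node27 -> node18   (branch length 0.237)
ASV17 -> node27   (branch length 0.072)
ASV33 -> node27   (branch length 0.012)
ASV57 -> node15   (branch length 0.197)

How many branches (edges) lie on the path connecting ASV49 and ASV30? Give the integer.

9

The MRCA of ASV49 and ASV30 is the node subtending ((ASV44,((ASV28,(ASV53,ASV30)),ASV37)),((ASV64,(ASV49,ASV35)),ASV20)).
From ASV49 up to that node: 4 branches. From ASV30 up to the same node: 5 branches. Total: 4 + 5 = 9.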